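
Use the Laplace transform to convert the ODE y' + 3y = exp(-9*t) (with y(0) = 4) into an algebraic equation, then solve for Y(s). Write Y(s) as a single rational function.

Apply the Laplace transform to the equation.
Using L{y'} = sY - y(0) = sY - 4, the left side becomes (s + 3)Y - (4).
The right side is L{exp(-9*t)} = 1/(s + 9).
So (s + 3)Y = 1/(s + 9) + (4).
Divide through and combine into a single rational function.

Y(s) = (4*s + 37)/(s^2 + 12*s + 27)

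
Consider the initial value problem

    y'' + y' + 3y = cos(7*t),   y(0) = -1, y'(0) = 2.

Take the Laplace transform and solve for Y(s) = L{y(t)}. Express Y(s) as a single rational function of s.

Laplace-transform each side.
With L{y''} = s^2 Y - s·y(0) - y'(0) and L{y'} = sY - y(0), with y(0) = -1, y'(0) = 2: the LHS transforms to (s^2 + s + 3)Y - (-s + 1).
The right side is L{cos(7*t)} = s/(s^2 + 49).
So (s^2 + s + 3)Y = s/(s^2 + 49) + (-s + 1).
Isolate Y and clear denominators.

Y(s) = (-s^3 + s^2 - 48*s + 49)/(s^4 + s^3 + 52*s^2 + 49*s + 147)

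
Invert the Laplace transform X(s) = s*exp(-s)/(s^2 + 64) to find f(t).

The factor e^(-s) signals a time shift by c = 1 (second shifting theorem).
L{cos(8t)} = s/(s^2 + 64), so L^-1{s/(s^2 + 64)} = cos(8*t).
Hence the inverse is u(t - 1) times that function evaluated at t - 1.

f(t) = Heaviside(t - 1)*(cos(8*t - 8))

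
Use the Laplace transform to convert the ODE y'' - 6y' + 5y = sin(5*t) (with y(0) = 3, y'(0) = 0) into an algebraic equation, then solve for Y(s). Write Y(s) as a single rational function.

Y(s) = (3*s^3 - 18*s^2 + 75*s - 445)/(s^4 - 6*s^3 + 30*s^2 - 150*s + 125)

Transform both sides with L{·}.
The derivative rules (L{y''} = s^2 Y - s·y(0) - y'(0) and L{y'} = sY - y(0), with y(0) = 3, y'(0) = 0) turn the left side into (s^2 - 6*s + 5)Y - (3*s - 18).
The right side is L{sin(5*t)} = 5/(s^2 + 25).
So (s^2 - 6*s + 5)Y = 5/(s^2 + 25) + (3*s - 18).
Divide through and combine into a single rational function.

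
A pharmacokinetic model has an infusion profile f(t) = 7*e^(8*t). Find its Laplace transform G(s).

G(s) = 7/(s - 8)

L{7} = 7/s.
By the first shifting theorem, multiplying by e^(8t) replaces s with s - 8.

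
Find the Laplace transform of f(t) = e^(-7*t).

1/(s + 7)

L{e^(-7t)} = 1/(s + 7).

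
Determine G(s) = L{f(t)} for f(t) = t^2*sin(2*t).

G(s) = 4*(3*s^2 - 4)/(s^2 + 4)^3

L{sin(2t)} = 2/(s^2 + 4).
Then apply L{t^2·g(t)} = (-1)^2 d^2/ds^2[H(s)] with H(s) = 2/(s^2 + 4):
differentiating 2 times and applying the sign gives 4*(3*s^2 - 4)/(s^2 + 4)^3.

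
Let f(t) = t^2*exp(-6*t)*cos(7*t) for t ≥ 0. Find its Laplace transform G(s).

L{cos(7t)} = s/(s^2 + 49).
Multiplying by e^(-6t) shifts s → s + 6, so L{exp(-6*t)*cos(7*t)} = (s + 6)/((s + 6)^2 + 49).
Then apply L{t^2·g(t)} = (-1)^2 d^2/ds^2[H(s)] with H(s) = (s + 6)/((s + 6)^2 + 49):
differentiating 2 times and applying the sign gives 2*(s + 6)*(s^2 + 12*s - 111)/(s^2 + 12*s + 85)^3.

G(s) = 2*(s + 6)*(s^2 + 12*s - 111)/(s^2 + 12*s + 85)^3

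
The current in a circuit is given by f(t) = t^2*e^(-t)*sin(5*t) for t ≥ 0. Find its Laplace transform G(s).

G(s) = 10*(3*s^2 + 6*s - 22)/(s^2 + 2*s + 26)^3

L{sin(5t)} = 5/(s^2 + 25).
Multiplying by e^(-t) shifts s → s + 1, so L{e^(-t)*sin(5*t)} = 5/((s + 1)^2 + 25).
Then apply L{t^2·g(t)} = (-1)^2 d^2/ds^2[H(s)] with H(s) = 5/((s + 1)^2 + 25):
differentiating 2 times and applying the sign gives 10*(3*s^2 + 6*s - 22)/(s^2 + 2*s + 26)^3.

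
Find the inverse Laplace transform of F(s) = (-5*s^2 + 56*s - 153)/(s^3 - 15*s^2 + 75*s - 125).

Factor the denominator: s^3 - 15*s^2 + 75*s - 125 = (s - 5)^3.
Partial fraction decomposition gives [-5/(s - 5)] + [6/(s - 5)^2] + [2/(s - 5)^3].
Invert each term: -5/(s - 5) ↔ -5e^(5t); 6/(s - 5)^2 ↔ 6t·e^(5t); 2/(s - 5)^3 ↔ (1)t^2·e^(5t).

t^2*exp(5*t) + 6*t*exp(5*t) - 5*exp(5*t)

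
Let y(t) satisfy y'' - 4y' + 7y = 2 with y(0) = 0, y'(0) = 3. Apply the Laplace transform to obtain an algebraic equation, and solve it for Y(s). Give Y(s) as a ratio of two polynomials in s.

Laplace-transform each side.
Using L{y''} = s^2 Y - s·y(0) - y'(0) and L{y'} = sY - y(0), with y(0) = 0, y'(0) = 3, the left side becomes (s^2 - 4*s + 7)Y - (3).
The right side is L{2} = 2/s.
So (s^2 - 4*s + 7)Y = 2/s + (3).
Divide through and combine into a single rational function.

Y(s) = (3*s + 2)/(s^3 - 4*s^2 + 7*s)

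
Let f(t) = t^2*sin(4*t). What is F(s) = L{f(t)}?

L{sin(4t)} = 4/(s^2 + 16).
Then apply L{t^2·g(t)} = (-1)^2 d^2/ds^2[G(s)] with G(s) = 4/(s^2 + 16):
differentiating 2 times and applying the sign gives 8*(3*s^2 - 16)/(s^2 + 16)^3.

F(s) = 8*(3*s^2 - 16)/(s^2 + 16)^3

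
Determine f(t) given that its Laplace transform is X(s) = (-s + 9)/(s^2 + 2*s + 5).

Complete the square in the denominator: s^2 + 2*s + 5 = (s + 1)^2 + 2^2.
Split the numerator to match: -s + 9 = -1·(s + 1) + 5·2.
Invert each term: -1·(s + 1)/((s + 1)^2 + 4) ↔ -e^(-t)cos(2t); 5·2/((s + 1)^2 + 4) ↔ 5e^(-t)sin(2t).

f(t) = 5*exp(-t)*sin(2*t) - exp(-t)*cos(2*t)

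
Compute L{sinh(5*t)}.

5/(s^2 - 25)

L{sinh(5t)} = 5/(s^2 - 25).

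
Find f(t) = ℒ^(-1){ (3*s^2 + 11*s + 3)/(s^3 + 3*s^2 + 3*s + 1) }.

Factor the denominator: s^3 + 3*s^2 + 3*s + 1 = (s + 1)^3.
Partial fraction decomposition gives [3/(s + 1)] + [5/(s + 1)^2] + [-5/(s + 1)^3].
Invert each term: 3/(s + 1) ↔ 3e^(-t); 5/(s + 1)^2 ↔ 5t·e^(-t); -5/(s + 1)^3 ↔ (-5/2)t^2·e^(-t).

f(t) = -5*t^2*exp(-t)/2 + 5*t*exp(-t) + 3*exp(-t)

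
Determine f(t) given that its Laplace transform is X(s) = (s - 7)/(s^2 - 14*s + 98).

f(t) = exp(7*t)*cos(7*t)

Rewrite the denominator: s^2 - 14*s + 98 = (s - 7)^2 + 49.
The form in (s - 7) signals a first-shifting-theorem factor e^(7t).
Since L{cos(7t)} = s/(s^2 + 49), the inverse is e^(7*t)*cos(7*t).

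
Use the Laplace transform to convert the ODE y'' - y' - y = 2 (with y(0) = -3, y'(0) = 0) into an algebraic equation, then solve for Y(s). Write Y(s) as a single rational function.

Transform both sides with L{·}.
The derivative rules (L{y''} = s^2 Y - s·y(0) - y'(0) and L{y'} = sY - y(0), with y(0) = -3, y'(0) = 0) turn the left side into (s^2 - s - 1)Y - (-3*s + 3).
The right side is L{2} = 2/s.
So (s^2 - s - 1)Y = 2/s + (-3*s + 3).
Solve for Y(s) and write it as one ratio of polynomials.

Y(s) = (-3*s^2 + 3*s + 2)/(s^3 - s^2 - s)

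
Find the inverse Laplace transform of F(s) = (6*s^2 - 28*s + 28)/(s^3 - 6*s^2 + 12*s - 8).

-2*t^2*exp(2*t) - 4*t*exp(2*t) + 6*exp(2*t)

Factor the denominator: s^3 - 6*s^2 + 12*s - 8 = (s - 2)^3.
Partial fraction decomposition gives [6/(s - 2)] + [-4/(s - 2)^2] + [-4/(s - 2)^3].
Invert each term: 6/(s - 2) ↔ 6e^(2t); -4/(s - 2)^2 ↔ -4t·e^(2t); -4/(s - 2)^3 ↔ (-2)t^2·e^(2t).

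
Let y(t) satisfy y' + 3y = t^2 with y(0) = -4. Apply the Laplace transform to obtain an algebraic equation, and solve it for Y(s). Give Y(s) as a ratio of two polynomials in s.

Y(s) = (-4*s^3 + 2)/(s^4 + 3*s^3)

Laplace-transform each side.
With L{y'} = sY - y(0) = sY - (-4): the LHS transforms to (s + 3)Y - (-4).
The right side is L{t^2} = 2/s^3.
So (s + 3)Y = 2/s^3 + (-4).
Isolate Y and clear denominators.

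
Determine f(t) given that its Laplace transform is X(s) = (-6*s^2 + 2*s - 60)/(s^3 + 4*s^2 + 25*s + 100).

Factor the denominator: s^3 + 4*s^2 + 25*s + 100 = (s + 4)*(s^2 + 25).
Partial fraction decomposition gives [-4/(s + 4)] + [-2*s/(s^2 + 25)] + [10/(s^2 + 25)].
Invert each term: -4/(s + 4) ↔ -4e^(-4t); -2·s/(s^2 + 25) ↔ -2cos(5t); 2·5/(s^2 + 25) ↔ 2sin(5t).

f(t) = 2*sin(5*t) - 2*cos(5*t) - 4*exp(-4*t)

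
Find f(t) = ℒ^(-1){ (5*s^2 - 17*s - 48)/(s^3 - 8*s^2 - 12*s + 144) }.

Factor the denominator: s^3 - 8*s^2 - 12*s + 144 = (s - 6)^2*(s + 4).
Partial fraction decomposition gives [4/(s - 6)] + [3/(s - 6)^2] + [1/(s + 4)].
Invert each term: 4/(s - 6) ↔ 4e^(6t); 3/(s - 6)^2 ↔ 3t·e^(6t); 1/(s + 4) ↔ e^(-4t).

f(t) = 3*t*exp(6*t) + 4*exp(6*t) + exp(-4*t)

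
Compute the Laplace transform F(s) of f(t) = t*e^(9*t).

F(s) = (s - 9)^(-2)

L{e^(9t)} = 1/(s - 9).
Then apply L{t·g(t)} = -d/ds[G(s)] with G(s) = 1/(s - 9):
differentiating 1 time and applying the sign gives (s - 9)^(-2).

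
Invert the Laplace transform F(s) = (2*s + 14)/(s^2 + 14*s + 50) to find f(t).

f(t) = 2*exp(-7*t)*cos(t)

Rewrite the denominator: s^2 + 14*s + 50 = (s + 7)^2 + 1.
The form in (s + 7) signals a first-shifting-theorem factor e^(-7t).
Since L{cos(t)} = s/(s^2 + 1), the inverse is e^(-7*t)*cos(t), scaled by 2.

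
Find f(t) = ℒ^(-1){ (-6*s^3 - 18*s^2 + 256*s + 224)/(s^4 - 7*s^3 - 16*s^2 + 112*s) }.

Factor the denominator: s^4 - 7*s^3 - 16*s^2 + 112*s = s*(s - 7)*(s - 4)*(s + 4).
Partial fraction decomposition gives [2/(s + 4)] + [-4/(s - 7)] + [-6/(s - 4)] + [2/s].
Invert each term: 2/(s + 4) ↔ 2e^(-4t); -4/(s - 7) ↔ -4e^(7t); -6/(s - 4) ↔ -6e^(4t); 2/(s - 0) ↔ 2e^(0t).

f(t) = -4*exp(7*t) - 6*exp(4*t) + 2 + 2*exp(-4*t)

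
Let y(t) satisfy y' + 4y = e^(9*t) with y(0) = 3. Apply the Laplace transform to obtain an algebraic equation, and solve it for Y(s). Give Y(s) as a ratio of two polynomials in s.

Apply the Laplace transform to the equation.
The derivative rules (L{y'} = sY - y(0) = sY - 3) turn the left side into (s + 4)Y - (3).
The right side is L{e^(9*t)} = 1/(s - 9).
So (s + 4)Y = 1/(s - 9) + (3).
Solve for Y(s) and write it as one ratio of polynomials.

Y(s) = (3*s - 26)/(s^2 - 5*s - 36)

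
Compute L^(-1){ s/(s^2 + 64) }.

cos(8*t)

Since L{cos(8t)} = s/(s^2 + 64), the inverse is cos(8*t).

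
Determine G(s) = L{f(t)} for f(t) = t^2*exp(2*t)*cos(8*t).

L{cos(8t)} = s/(s^2 + 64).
Multiplying by e^(2t) shifts s → s - 2, so L{exp(2*t)*cos(8*t)} = (s - 2)/((s - 2)^2 + 64).
Then apply L{t^2·g(t)} = (-1)^2 d^2/ds^2[H(s)] with H(s) = (s - 2)/((s - 2)^2 + 64):
differentiating 2 times and applying the sign gives 2*(s - 2)*(s^2 - 4*s - 188)/(s^2 - 4*s + 68)^3.

G(s) = 2*(s - 2)*(s^2 - 4*s - 188)/(s^2 - 4*s + 68)^3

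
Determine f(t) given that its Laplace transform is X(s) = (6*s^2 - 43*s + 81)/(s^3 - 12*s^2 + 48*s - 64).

f(t) = 5*t^2*exp(4*t)/2 + 5*t*exp(4*t) + 6*exp(4*t)

Factor the denominator: s^3 - 12*s^2 + 48*s - 64 = (s - 4)^3.
Partial fraction decomposition gives [6/(s - 4)] + [5/(s - 4)^2] + [5/(s - 4)^3].
Invert each term: 6/(s - 4) ↔ 6e^(4t); 5/(s - 4)^2 ↔ 5t·e^(4t); 5/(s - 4)^3 ↔ (5/2)t^2·e^(4t).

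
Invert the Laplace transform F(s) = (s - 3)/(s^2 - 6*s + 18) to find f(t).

f(t) = exp(3*t)*cos(3*t)

Rewrite the denominator: s^2 - 6*s + 18 = (s - 3)^2 + 9.
The form in (s - 3) signals a first-shifting-theorem factor e^(3t).
Since L{cos(3t)} = s/(s^2 + 9), the inverse is exp(3*t)*cos(3*t).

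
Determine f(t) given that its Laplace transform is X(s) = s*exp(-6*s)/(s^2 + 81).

f(t) = Heaviside(t - 6)*(cos(9*t - 54))

The factor e^(-6s) signals a time shift by c = 6 (second shifting theorem).
L{cos(9t)} = s/(s^2 + 81), so L^-1{s/(s^2 + 81)} = cos(9*t).
Hence the inverse is u(t - 6) times that function evaluated at t - 6.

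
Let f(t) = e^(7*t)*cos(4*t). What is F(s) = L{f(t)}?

F(s) = (s - 7)/((s - 7)^2 + 16)

L{cos(4t)} = s/(s^2 + 16).
By the first shifting theorem, multiplying by e^(7t) replaces s with s - 7.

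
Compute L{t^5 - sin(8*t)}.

Apply the Laplace transform termwise.
L{t^5} = 5!/s^6 = 120/s^6; (-1)·[L{sin(8t)} = 8/(s^2 + 64)].

-8/(s^2 + 64) + 120/s^6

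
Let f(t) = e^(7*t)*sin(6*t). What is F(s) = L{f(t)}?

F(s) = 6/((s - 7)^2 + 36)

L{sin(6t)} = 6/(s^2 + 36).
By the first shifting theorem, multiplying by e^(7t) replaces s with s - 7.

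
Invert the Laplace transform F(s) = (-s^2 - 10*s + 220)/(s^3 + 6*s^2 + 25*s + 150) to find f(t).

Factor the denominator: s^3 + 6*s^2 + 25*s + 150 = (s + 6)*(s^2 + 25).
Partial fraction decomposition gives [4/(s + 6)] + [-5*s/(s^2 + 25)] + [20/(s^2 + 25)].
Invert each term: 4/(s + 6) ↔ 4e^(-6t); -5·s/(s^2 + 25) ↔ -5cos(5t); 4·5/(s^2 + 25) ↔ 4sin(5t).

f(t) = 4*sin(5*t) - 5*cos(5*t) + 4*exp(-6*t)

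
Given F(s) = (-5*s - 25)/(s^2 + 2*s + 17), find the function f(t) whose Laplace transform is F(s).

f(t) = -5*exp(-t)*sin(4*t) - 5*exp(-t)*cos(4*t)

Complete the square in the denominator: s^2 + 2*s + 17 = (s + 1)^2 + 4^2.
Split the numerator to match: -5*s - 25 = -5·(s + 1) - 5·4.
Invert each term: -5·(s + 1)/((s + 1)^2 + 16) ↔ -5e^(-t)cos(4t); -5·4/((s + 1)^2 + 16) ↔ -5e^(-t)sin(4t).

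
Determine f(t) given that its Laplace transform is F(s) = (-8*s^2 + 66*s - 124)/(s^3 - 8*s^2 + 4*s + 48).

Factor the denominator: s^3 - 8*s^2 + 4*s + 48 = (s - 6)*(s - 4)*(s + 2).
Partial fraction decomposition gives [-6/(s + 2)] + [-1/(s - 6)] + [-1/(s - 4)].
Invert each term: -6/(s + 2) ↔ -6e^(-2t); -1/(s - 6) ↔ -e^(6t); -1/(s - 4) ↔ -e^(4t).

f(t) = -exp(6*t) - exp(4*t) - 6*exp(-2*t)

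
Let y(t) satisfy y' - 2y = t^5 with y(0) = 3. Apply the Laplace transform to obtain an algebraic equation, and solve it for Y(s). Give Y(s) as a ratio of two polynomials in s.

Y(s) = (3*s^6 + 120)/(s^7 - 2*s^6)

Take the Laplace transform of both sides.
Using L{y'} = sY - y(0) = sY - 3, the left side becomes (s - 2)Y - (3).
The right side is L{t^5} = 120/s^6.
So (s - 2)Y = 120/s^6 + (3).
Solve for Y(s) and write it as one ratio of polynomials.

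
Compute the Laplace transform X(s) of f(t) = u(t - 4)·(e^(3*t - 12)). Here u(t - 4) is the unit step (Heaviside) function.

By the second shifting theorem, L{u(t - c)·g(t - c)} = e^(-cs)·G(s) with c = 4 and G(s) = L{g(t)}.
L{e^(3t)} = 1/(s - 3).

X(s) = exp(-4*s)/(s - 3)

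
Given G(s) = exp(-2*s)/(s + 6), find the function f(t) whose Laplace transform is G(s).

f(t) = Heaviside(t - 2)*(exp(-6*t + 12))

The factor e^(-2s) signals a time shift by c = 2 (second shifting theorem).
L{e^(-6t)} = 1/(s + 6), so L^-1{1/(s + 6)} = exp(-6*t).
Hence the inverse is u(t - 2) times that function evaluated at t - 2.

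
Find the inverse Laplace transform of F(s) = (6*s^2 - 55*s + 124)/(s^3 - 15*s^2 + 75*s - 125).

Factor the denominator: s^3 - 15*s^2 + 75*s - 125 = (s - 5)^3.
Partial fraction decomposition gives [6/(s - 5)] + [5/(s - 5)^2] + [-1/(s - 5)^3].
Invert each term: 6/(s - 5) ↔ 6e^(5t); 5/(s - 5)^2 ↔ 5t·e^(5t); -1/(s - 5)^3 ↔ (-1/2)t^2·e^(5t).

-t^2*exp(5*t)/2 + 5*t*exp(5*t) + 6*exp(5*t)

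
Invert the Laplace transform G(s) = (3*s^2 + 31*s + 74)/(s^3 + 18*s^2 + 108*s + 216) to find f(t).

Factor the denominator: s^3 + 18*s^2 + 108*s + 216 = (s + 6)^3.
Partial fraction decomposition gives [3/(s + 6)] + [-5/(s + 6)^2] + [-4/(s + 6)^3].
Invert each term: 3/(s + 6) ↔ 3e^(-6t); -5/(s + 6)^2 ↔ -5t·e^(-6t); -4/(s + 6)^3 ↔ (-2)t^2·e^(-6t).

f(t) = -2*t^2*exp(-6*t) - 5*t*exp(-6*t) + 3*exp(-6*t)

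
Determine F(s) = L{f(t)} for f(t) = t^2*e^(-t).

L{t^2} = 2!/s^3 = 2/s^3.
By the first shifting theorem, multiplying by e^(-t) replaces s with s + 1.

F(s) = 2/(s + 1)^3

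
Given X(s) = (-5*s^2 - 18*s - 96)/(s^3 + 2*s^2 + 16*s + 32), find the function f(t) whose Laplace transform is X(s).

Factor the denominator: s^3 + 2*s^2 + 16*s + 32 = (s + 2)*(s^2 + 16).
Partial fraction decomposition gives [-4/(s + 2)] + [-s/(s^2 + 16)] + [-16/(s^2 + 16)].
Invert each term: -4/(s + 2) ↔ -4e^(-2t); -1·s/(s^2 + 16) ↔ -cos(4t); -4·4/(s^2 + 16) ↔ -4sin(4t).

f(t) = -4*sin(4*t) - cos(4*t) - 4*exp(-2*t)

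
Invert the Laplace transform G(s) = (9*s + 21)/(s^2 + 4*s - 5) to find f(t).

Factor the denominator: s^2 + 4*s - 5 = (s - 1)*(s + 5).
Partial fraction decomposition gives [4/(s + 5)] + [5/(s - 1)].
Invert each term: 4/(s + 5) ↔ 4e^(-5t); 5/(s - 1) ↔ 5e^(t).

f(t) = 5*exp(t) + 4*exp(-5*t)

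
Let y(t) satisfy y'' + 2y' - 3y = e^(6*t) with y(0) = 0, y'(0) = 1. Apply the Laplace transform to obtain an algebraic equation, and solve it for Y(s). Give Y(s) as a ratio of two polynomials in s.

Y(s) = (s - 5)/(s^3 - 4*s^2 - 15*s + 18)

Take the Laplace transform of both sides.
Using L{y''} = s^2 Y - s·y(0) - y'(0) and L{y'} = sY - y(0), with y(0) = 0, y'(0) = 1, the left side becomes (s^2 + 2*s - 3)Y - (1).
The right side is L{e^(6*t)} = 1/(s - 6).
So (s^2 + 2*s - 3)Y = 1/(s - 6) + (1).
Divide through and combine into a single rational function.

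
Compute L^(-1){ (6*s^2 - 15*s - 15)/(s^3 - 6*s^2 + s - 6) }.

3*exp(6*t) + 3*sin(t) + 3*cos(t)

Factor the denominator: s^3 - 6*s^2 + s - 6 = (s - 6)*(s^2 + 1).
Partial fraction decomposition gives [3/(s - 6)] + [3*s/(s^2 + 1)] + [3/(s^2 + 1)].
Invert each term: 3/(s - 6) ↔ 3e^(6t); 3·s/(s^2 + 1) ↔ 3cos(t); 3·1/(s^2 + 1) ↔ 3sin(t).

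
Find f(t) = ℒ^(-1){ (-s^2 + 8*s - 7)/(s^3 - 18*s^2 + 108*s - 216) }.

f(t) = 5*t^2*exp(6*t)/2 - 4*t*exp(6*t) - exp(6*t)

Factor the denominator: s^3 - 18*s^2 + 108*s - 216 = (s - 6)^3.
Partial fraction decomposition gives [-1/(s - 6)] + [-4/(s - 6)^2] + [5/(s - 6)^3].
Invert each term: -1/(s - 6) ↔ -e^(6t); -4/(s - 6)^2 ↔ -4t·e^(6t); 5/(s - 6)^3 ↔ (5/2)t^2·e^(6t).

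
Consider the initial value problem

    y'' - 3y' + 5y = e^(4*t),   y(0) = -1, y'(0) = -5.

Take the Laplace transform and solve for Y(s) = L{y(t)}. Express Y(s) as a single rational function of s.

Transform both sides with L{·}.
Using L{y''} = s^2 Y - s·y(0) - y'(0) and L{y'} = sY - y(0), with y(0) = -1, y'(0) = -5, the left side becomes (s^2 - 3*s + 5)Y - (-s - 2).
The right side is L{e^(4*t)} = 1/(s - 4).
So (s^2 - 3*s + 5)Y = 1/(s - 4) + (-s - 2).
Isolate Y and clear denominators.

Y(s) = (-s^2 + 2*s + 9)/(s^3 - 7*s^2 + 17*s - 20)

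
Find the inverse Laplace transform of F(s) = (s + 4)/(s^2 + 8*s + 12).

Rewrite the denominator: s^2 + 8*s + 12 = (s + 4)^2 - 4.
The form in (s + 4) signals a first-shifting-theorem factor e^(-4t).
Since L{cosh(2t)} = s/(s^2 - 4), the inverse is e^(-4*t)*cosh(2*t).

exp(-4*t)*cosh(2*t)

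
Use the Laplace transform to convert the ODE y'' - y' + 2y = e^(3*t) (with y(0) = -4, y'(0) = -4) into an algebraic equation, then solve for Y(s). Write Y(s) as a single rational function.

Y(s) = (-4*s^2 + 12*s + 1)/(s^3 - 4*s^2 + 5*s - 6)

Transform both sides with L{·}.
Using L{y''} = s^2 Y - s·y(0) - y'(0) and L{y'} = sY - y(0), with y(0) = -4, y'(0) = -4, the left side becomes (s^2 - s + 2)Y - (-4*s).
The right side is L{e^(3*t)} = 1/(s - 3).
So (s^2 - s + 2)Y = 1/(s - 3) + (-4*s).
Isolate Y and clear denominators.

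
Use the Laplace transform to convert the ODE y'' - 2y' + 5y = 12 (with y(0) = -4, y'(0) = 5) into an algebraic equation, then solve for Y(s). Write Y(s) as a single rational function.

Laplace-transform each side.
The derivative rules (L{y''} = s^2 Y - s·y(0) - y'(0) and L{y'} = sY - y(0), with y(0) = -4, y'(0) = 5) turn the left side into (s^2 - 2*s + 5)Y - (-4*s + 13).
The right side is L{12} = 12/s.
So (s^2 - 2*s + 5)Y = 12/s + (-4*s + 13).
Solve for Y(s) and write it as one ratio of polynomials.

Y(s) = (-4*s^2 + 13*s + 12)/(s^3 - 2*s^2 + 5*s)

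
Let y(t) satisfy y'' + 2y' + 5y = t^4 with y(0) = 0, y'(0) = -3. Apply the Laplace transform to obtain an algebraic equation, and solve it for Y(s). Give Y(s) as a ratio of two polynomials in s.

Take the Laplace transform of both sides.
Using L{y''} = s^2 Y - s·y(0) - y'(0) and L{y'} = sY - y(0), with y(0) = 0, y'(0) = -3, the left side becomes (s^2 + 2*s + 5)Y - (-3).
The right side is L{t^4} = 24/s^5.
So (s^2 + 2*s + 5)Y = 24/s^5 + (-3).
Isolate Y and clear denominators.

Y(s) = (-3*s^5 + 24)/(s^7 + 2*s^6 + 5*s^5)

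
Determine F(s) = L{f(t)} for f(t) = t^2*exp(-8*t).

F(s) = 2/(s + 8)^3

L{e^(-8t)} = 1/(s + 8).
Then apply L{t^2·g(t)} = (-1)^2 d^2/ds^2[G(s)] with G(s) = 1/(s + 8):
differentiating 2 times and applying the sign gives 2/(s + 8)^3.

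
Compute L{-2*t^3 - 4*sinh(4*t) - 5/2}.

-16/(s^2 - 16) - 5/(2*s) - 12/s^4

By linearity of the Laplace transform, transform each term separately.
L{-5/2} = (-5/2)/s; (-2)·[L{t^3} = 3!/s^4 = 6/s^4]; (-4)·[L{sinh(4t)} = 4/(s^2 - 16)].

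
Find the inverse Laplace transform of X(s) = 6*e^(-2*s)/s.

Heaviside(t - 2)*(6)

The factor e^(-2s) signals a time shift by c = 2 (second shifting theorem).
L{6} = 6/s, so L^-1{6/s} = 6.
Hence the inverse is u(t - 2) times that function evaluated at t - 2.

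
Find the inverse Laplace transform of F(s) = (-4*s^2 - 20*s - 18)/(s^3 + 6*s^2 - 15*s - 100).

Factor the denominator: s^3 + 6*s^2 - 15*s - 100 = (s - 4)*(s + 5)^2.
Partial fraction decomposition gives [-2/(s + 5)] + [2/(s + 5)^2] + [-2/(s - 4)].
Invert each term: -2/(s + 5) ↔ -2e^(-5t); 2/(s + 5)^2 ↔ 2t·e^(-5t); -2/(s - 4) ↔ -2e^(4t).

2*t*exp(-5*t) - 2*exp(4*t) - 2*exp(-5*t)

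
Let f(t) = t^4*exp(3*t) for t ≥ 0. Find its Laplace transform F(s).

L{t^4} = 4!/s^5 = 24/s^5.
By the first shifting theorem, multiplying by e^(3t) replaces s with s - 3.

F(s) = 24/(s - 3)^5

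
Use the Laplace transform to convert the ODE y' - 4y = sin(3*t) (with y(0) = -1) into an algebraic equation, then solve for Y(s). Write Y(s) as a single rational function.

Take the Laplace transform of both sides.
The derivative rules (L{y'} = sY - y(0) = sY - (-1)) turn the left side into (s - 4)Y - (-1).
The right side is L{sin(3*t)} = 3/(s^2 + 9).
So (s - 4)Y = 3/(s^2 + 9) + (-1).
Divide through and combine into a single rational function.

Y(s) = (-s^2 - 6)/(s^3 - 4*s^2 + 9*s - 36)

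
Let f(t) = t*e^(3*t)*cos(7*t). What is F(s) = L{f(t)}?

F(s) = (s - 10)*(s + 4)/(s^2 - 6*s + 58)^2

L{cos(7t)} = s/(s^2 + 49).
Multiplying by e^(3t) shifts s → s - 3, so L{e^(3*t)*cos(7*t)} = (s - 3)/((s - 3)^2 + 49).
Then apply L{t·g(t)} = -d/ds[G(s)] with G(s) = (s - 3)/((s - 3)^2 + 49):
differentiating 1 time and applying the sign gives (s - 10)*(s + 4)/(s^2 - 6*s + 58)^2.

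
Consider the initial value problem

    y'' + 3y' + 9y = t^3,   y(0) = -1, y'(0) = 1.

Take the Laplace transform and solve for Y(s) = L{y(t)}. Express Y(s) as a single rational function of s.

Take the Laplace transform of both sides.
With L{y''} = s^2 Y - s·y(0) - y'(0) and L{y'} = sY - y(0), with y(0) = -1, y'(0) = 1: the LHS transforms to (s^2 + 3*s + 9)Y - (-s - 2).
The right side is L{t^3} = 6/s^4.
So (s^2 + 3*s + 9)Y = 6/s^4 + (-s - 2).
Isolate Y and clear denominators.

Y(s) = (-s^5 - 2*s^4 + 6)/(s^6 + 3*s^5 + 9*s^4)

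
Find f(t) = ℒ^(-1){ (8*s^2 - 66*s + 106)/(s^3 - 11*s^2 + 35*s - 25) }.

Factor the denominator: s^3 - 11*s^2 + 35*s - 25 = (s - 5)^2*(s - 1).
Partial fraction decomposition gives [5/(s - 5)] + [-6/(s - 5)^2] + [3/(s - 1)].
Invert each term: 5/(s - 5) ↔ 5e^(5t); -6/(s - 5)^2 ↔ -6t·e^(5t); 3/(s - 1) ↔ 3e^(t).

f(t) = -6*t*exp(5*t) + 5*exp(5*t) + 3*exp(t)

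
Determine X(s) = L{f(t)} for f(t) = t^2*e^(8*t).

L{e^(8t)} = 1/(s - 8).
Then apply L{t^2·g(t)} = (-1)^2 d^2/ds^2[G(s)] with G(s) = 1/(s - 8):
differentiating 2 times and applying the sign gives 2/(s - 8)^3.

X(s) = 2/(s - 8)^3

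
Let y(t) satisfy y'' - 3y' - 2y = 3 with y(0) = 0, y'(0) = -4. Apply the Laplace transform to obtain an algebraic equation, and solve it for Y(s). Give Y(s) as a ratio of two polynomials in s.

Take the Laplace transform of both sides.
With L{y''} = s^2 Y - s·y(0) - y'(0) and L{y'} = sY - y(0), with y(0) = 0, y'(0) = -4: the LHS transforms to (s^2 - 3*s - 2)Y - (-4).
The right side is L{3} = 3/s.
So (s^2 - 3*s - 2)Y = 3/s + (-4).
Divide through and combine into a single rational function.

Y(s) = (-4*s + 3)/(s^3 - 3*s^2 - 2*s)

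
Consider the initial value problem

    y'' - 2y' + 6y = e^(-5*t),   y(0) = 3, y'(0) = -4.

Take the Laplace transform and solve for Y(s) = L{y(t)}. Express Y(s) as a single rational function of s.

Laplace-transform each side.
With L{y''} = s^2 Y - s·y(0) - y'(0) and L{y'} = sY - y(0), with y(0) = 3, y'(0) = -4: the LHS transforms to (s^2 - 2*s + 6)Y - (3*s - 10).
The right side is L{e^(-5*t)} = 1/(s + 5).
So (s^2 - 2*s + 6)Y = 1/(s + 5) + (3*s - 10).
Divide through and combine into a single rational function.

Y(s) = (3*s^2 + 5*s - 49)/(s^3 + 3*s^2 - 4*s + 30)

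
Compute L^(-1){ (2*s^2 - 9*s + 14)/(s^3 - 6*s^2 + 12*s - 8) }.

2*t^2*exp(2*t) - t*exp(2*t) + 2*exp(2*t)

Factor the denominator: s^3 - 6*s^2 + 12*s - 8 = (s - 2)^3.
Partial fraction decomposition gives [2/(s - 2)] + [-1/(s - 2)^2] + [4/(s - 2)^3].
Invert each term: 2/(s - 2) ↔ 2e^(2t); -1/(s - 2)^2 ↔ -t·e^(2t); 4/(s - 2)^3 ↔ (2)t^2·e^(2t).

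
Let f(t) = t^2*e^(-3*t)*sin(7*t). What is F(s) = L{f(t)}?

F(s) = 14*(3*s^2 + 18*s - 22)/(s^2 + 6*s + 58)^3

L{sin(7t)} = 7/(s^2 + 49).
Multiplying by e^(-3t) shifts s → s + 3, so L{e^(-3*t)*sin(7*t)} = 7/((s + 3)^2 + 49).
Then apply L{t^2·g(t)} = (-1)^2 d^2/ds^2[G(s)] with G(s) = 7/((s + 3)^2 + 49):
differentiating 2 times and applying the sign gives 14*(3*s^2 + 18*s - 22)/(s^2 + 6*s + 58)^3.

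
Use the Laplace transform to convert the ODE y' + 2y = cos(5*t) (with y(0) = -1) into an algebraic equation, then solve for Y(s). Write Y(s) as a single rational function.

Y(s) = (-s^2 + s - 25)/(s^3 + 2*s^2 + 25*s + 50)

Transform both sides with L{·}.
With L{y'} = sY - y(0) = sY - (-1): the LHS transforms to (s + 2)Y - (-1).
The right side is L{cos(5*t)} = s/(s^2 + 25).
So (s + 2)Y = s/(s^2 + 25) + (-1).
Divide through and combine into a single rational function.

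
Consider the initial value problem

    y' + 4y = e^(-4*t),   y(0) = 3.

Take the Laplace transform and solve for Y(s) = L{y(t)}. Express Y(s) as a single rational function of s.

Y(s) = (3*s + 13)/(s^2 + 8*s + 16)

Transform both sides with L{·}.
Using L{y'} = sY - y(0) = sY - 3, the left side becomes (s + 4)Y - (3).
The right side is L{e^(-4*t)} = 1/(s + 4).
So (s + 4)Y = 1/(s + 4) + (3).
Isolate Y and clear denominators.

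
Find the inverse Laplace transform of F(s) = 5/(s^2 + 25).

Since L{sin(5t)} = 5/(s^2 + 25), the inverse is sin(5*t).

sin(5*t)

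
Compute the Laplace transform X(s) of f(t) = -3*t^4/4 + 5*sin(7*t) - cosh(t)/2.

The transform is linear, so treat each term independently.
(-1/2)·[L{cosh(t)} = s/(s^2 - 1)]; (5)·[L{sin(7t)} = 7/(s^2 + 49)]; (-3/4)·[L{t^4} = 4!/s^5 = 24/s^5].

X(s) = -s/(2*(s^2 - 1)) + 35/(s^2 + 49) - 18/s^5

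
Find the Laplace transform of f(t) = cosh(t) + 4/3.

The transform is linear, so treat each term independently.
L{cosh(t)} = s/(s^2 - 1); L{4/3} = (4/3)/s.

s/(s^2 - 1) + 4/(3*s)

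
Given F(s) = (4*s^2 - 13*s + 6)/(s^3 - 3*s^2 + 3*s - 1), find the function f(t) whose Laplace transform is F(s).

Factor the denominator: s^3 - 3*s^2 + 3*s - 1 = (s - 1)^3.
Partial fraction decomposition gives [4/(s - 1)] + [-5/(s - 1)^2] + [-3/(s - 1)^3].
Invert each term: 4/(s - 1) ↔ 4e^(t); -5/(s - 1)^2 ↔ -5t·e^(t); -3/(s - 1)^3 ↔ (-3/2)t^2·e^(t).

f(t) = -3*t^2*exp(t)/2 - 5*t*exp(t) + 4*exp(t)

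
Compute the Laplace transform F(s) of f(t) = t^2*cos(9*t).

F(s) = 2*s*(s^2 - 243)/(s^2 + 81)^3

L{cos(9t)} = s/(s^2 + 81).
Then apply L{t^2·g(t)} = (-1)^2 d^2/ds^2[G(s)] with G(s) = s/(s^2 + 81):
differentiating 2 times and applying the sign gives 2*s*(s^2 - 243)/(s^2 + 81)^3.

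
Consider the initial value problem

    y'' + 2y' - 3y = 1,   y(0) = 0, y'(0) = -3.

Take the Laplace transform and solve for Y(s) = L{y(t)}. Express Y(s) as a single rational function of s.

Transform both sides with L{·}.
With L{y''} = s^2 Y - s·y(0) - y'(0) and L{y'} = sY - y(0), with y(0) = 0, y'(0) = -3: the LHS transforms to (s^2 + 2*s - 3)Y - (-3).
The right side is L{1} = 1/s.
So (s^2 + 2*s - 3)Y = 1/s + (-3).
Solve for Y(s) and write it as one ratio of polynomials.

Y(s) = (-3*s + 1)/(s^3 + 2*s^2 - 3*s)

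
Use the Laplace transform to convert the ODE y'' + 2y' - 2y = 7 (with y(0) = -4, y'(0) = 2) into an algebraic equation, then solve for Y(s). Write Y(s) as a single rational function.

Apply the Laplace transform to the equation.
With L{y''} = s^2 Y - s·y(0) - y'(0) and L{y'} = sY - y(0), with y(0) = -4, y'(0) = 2: the LHS transforms to (s^2 + 2*s - 2)Y - (-4*s - 6).
The right side is L{7} = 7/s.
So (s^2 + 2*s - 2)Y = 7/s + (-4*s - 6).
Solve for Y(s) and write it as one ratio of polynomials.

Y(s) = (-4*s^2 - 6*s + 7)/(s^3 + 2*s^2 - 2*s)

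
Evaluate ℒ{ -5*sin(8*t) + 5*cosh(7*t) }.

By linearity of the Laplace transform, transform each term separately.
(-5)·[L{sin(8t)} = 8/(s^2 + 64)]; (5)·[L{cosh(7t)} = s/(s^2 - 49)].

5*s/(s^2 - 49) - 40/(s^2 + 64)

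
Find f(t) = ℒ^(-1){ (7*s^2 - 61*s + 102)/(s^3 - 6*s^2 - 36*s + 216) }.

f(t) = -t*exp(6*t) + 2*exp(6*t) + 5*exp(-6*t)

Factor the denominator: s^3 - 6*s^2 - 36*s + 216 = (s - 6)^2*(s + 6).
Partial fraction decomposition gives [2/(s - 6)] + [-1/(s - 6)^2] + [5/(s + 6)].
Invert each term: 2/(s - 6) ↔ 2e^(6t); -1/(s - 6)^2 ↔ -t·e^(6t); 5/(s + 6) ↔ 5e^(-6t).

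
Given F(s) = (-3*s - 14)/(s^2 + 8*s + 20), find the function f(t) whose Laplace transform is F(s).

f(t) = -exp(-4*t)*sin(2*t) - 3*exp(-4*t)*cos(2*t)

Complete the square in the denominator: s^2 + 8*s + 20 = (s + 4)^2 + 2^2.
Split the numerator to match: -3*s - 14 = -3·(s + 4) - 1·2.
Invert each term: -3·(s + 4)/((s + 4)^2 + 4) ↔ -3e^(-4t)cos(2t); -1·2/((s + 4)^2 + 4) ↔ -e^(-4t)sin(2t).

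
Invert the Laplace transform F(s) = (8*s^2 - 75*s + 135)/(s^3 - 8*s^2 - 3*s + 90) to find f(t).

f(t) = -3*exp(6*t) + 5*exp(5*t) + 6*exp(-3*t)

Factor the denominator: s^3 - 8*s^2 - 3*s + 90 = (s - 6)*(s - 5)*(s + 3).
Partial fraction decomposition gives [-3/(s - 6)] + [6/(s + 3)] + [5/(s - 5)].
Invert each term: -3/(s - 6) ↔ -3e^(6t); 6/(s + 3) ↔ 6e^(-3t); 5/(s - 5) ↔ 5e^(5t).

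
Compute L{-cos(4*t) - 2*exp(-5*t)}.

-s/(s^2 + 16) - 2/(s + 5)

By linearity of the Laplace transform, transform each term separately.
(-2)·[L{e^(-5t)} = 1/(s + 5)]; (-1)·[L{cos(4t)} = s/(s^2 + 16)].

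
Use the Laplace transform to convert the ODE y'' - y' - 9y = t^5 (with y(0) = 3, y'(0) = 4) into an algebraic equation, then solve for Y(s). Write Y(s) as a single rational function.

Transform both sides with L{·}.
The derivative rules (L{y''} = s^2 Y - s·y(0) - y'(0) and L{y'} = sY - y(0), with y(0) = 3, y'(0) = 4) turn the left side into (s^2 - s - 9)Y - (3*s + 1).
The right side is L{t^5} = 120/s^6.
So (s^2 - s - 9)Y = 120/s^6 + (3*s + 1).
Isolate Y and clear denominators.

Y(s) = (3*s^7 + s^6 + 120)/(s^8 - s^7 - 9*s^6)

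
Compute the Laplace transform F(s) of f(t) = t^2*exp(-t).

F(s) = 2/(s + 1)^3

L{e^(-t)} = 1/(s + 1).
Then apply L{t^2·g(t)} = (-1)^2 d^2/ds^2[G(s)] with G(s) = 1/(s + 1):
differentiating 2 times and applying the sign gives 2/(s + 1)^3.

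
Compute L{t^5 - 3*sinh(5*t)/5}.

-3/(s^2 - 25) + 120/s^6

The transform is linear, so treat each term independently.
L{t^5} = 5!/s^6 = 120/s^6; (-3/5)·[L{sinh(5t)} = 5/(s^2 - 25)].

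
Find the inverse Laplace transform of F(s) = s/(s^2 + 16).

Since L{cos(4t)} = s/(s^2 + 16), the inverse is cos(4*t).

cos(4*t)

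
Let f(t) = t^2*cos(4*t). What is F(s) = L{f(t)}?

F(s) = 2*s*(s^2 - 48)/(s^2 + 16)^3

L{cos(4t)} = s/(s^2 + 16).
Then apply L{t^2·g(t)} = (-1)^2 d^2/ds^2[G(s)] with G(s) = s/(s^2 + 16):
differentiating 2 times and applying the sign gives 2*s*(s^2 - 48)/(s^2 + 16)^3.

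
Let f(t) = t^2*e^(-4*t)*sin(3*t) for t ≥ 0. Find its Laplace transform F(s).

L{sin(3t)} = 3/(s^2 + 9).
Multiplying by e^(-4t) shifts s → s + 4, so L{e^(-4*t)*sin(3*t)} = 3/((s + 4)^2 + 9).
Then apply L{t^2·g(t)} = (-1)^2 d^2/ds^2[G(s)] with G(s) = 3/((s + 4)^2 + 9):
differentiating 2 times and applying the sign gives 18*(s^2 + 8*s + 13)/(s^2 + 8*s + 25)^3.

F(s) = 18*(s^2 + 8*s + 13)/(s^2 + 8*s + 25)^3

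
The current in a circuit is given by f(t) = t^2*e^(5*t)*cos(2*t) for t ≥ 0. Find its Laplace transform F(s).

L{cos(2t)} = s/(s^2 + 4).
Multiplying by e^(5t) shifts s → s - 5, so L{e^(5*t)*cos(2*t)} = (s - 5)/((s - 5)^2 + 4).
Then apply L{t^2·g(t)} = (-1)^2 d^2/ds^2[G(s)] with G(s) = (s - 5)/((s - 5)^2 + 4):
differentiating 2 times and applying the sign gives 2*(s - 5)*(s^2 - 10*s + 13)/(s^2 - 10*s + 29)^3.

F(s) = 2*(s - 5)*(s^2 - 10*s + 13)/(s^2 - 10*s + 29)^3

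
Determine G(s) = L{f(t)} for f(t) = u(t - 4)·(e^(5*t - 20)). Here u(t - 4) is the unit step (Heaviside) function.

G(s) = exp(-4*s)/(s - 5)

By the second shifting theorem, L{u(t - c)·g(t - c)} = e^(-cs)·H(s) with c = 4 and H(s) = L{g(t)}.
L{e^(5t)} = 1/(s - 5).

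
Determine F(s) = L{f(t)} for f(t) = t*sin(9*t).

L{sin(9t)} = 9/(s^2 + 81).
Then apply L{t·g(t)} = -d/ds[G(s)] with G(s) = 9/(s^2 + 81):
differentiating 1 time and applying the sign gives 18*s/(s^2 + 81)^2.

F(s) = 18*s/(s^2 + 81)^2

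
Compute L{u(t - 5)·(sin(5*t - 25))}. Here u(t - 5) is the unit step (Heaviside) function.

5*exp(-5*s)/(s^2 + 25)

By the second shifting theorem, L{u(t - c)·g(t - c)} = e^(-cs)·G(s) with c = 5 and G(s) = L{g(t)}.
L{sin(5t)} = 5/(s^2 + 25).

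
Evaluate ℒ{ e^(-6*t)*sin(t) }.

L{sin(t)} = 1/(s^2 + 1).
By the first shifting theorem, multiplying by e^(-6t) replaces s with s + 6.

1/((s + 6)^2 + 1)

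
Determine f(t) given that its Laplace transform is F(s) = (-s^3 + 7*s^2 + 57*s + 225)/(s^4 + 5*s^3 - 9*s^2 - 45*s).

f(t) = 3*exp(3*t) - 5 + 4*exp(-3*t) - 3*exp(-5*t)

Factor the denominator: s^4 + 5*s^3 - 9*s^2 - 45*s = s*(s - 3)*(s + 3)*(s + 5).
Partial fraction decomposition gives [-3/(s + 5)] + [-5/s] + [3/(s - 3)] + [4/(s + 3)].
Invert each term: -3/(s + 5) ↔ -3e^(-5t); -5/(s - 0) ↔ -5e^(0t); 3/(s - 3) ↔ 3e^(3t); 4/(s + 3) ↔ 4e^(-3t).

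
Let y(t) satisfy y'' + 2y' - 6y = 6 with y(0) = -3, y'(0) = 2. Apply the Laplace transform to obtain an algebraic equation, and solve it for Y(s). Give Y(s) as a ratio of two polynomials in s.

Y(s) = (-3*s^2 - 4*s + 6)/(s^3 + 2*s^2 - 6*s)

Apply the Laplace transform to the equation.
Using L{y''} = s^2 Y - s·y(0) - y'(0) and L{y'} = sY - y(0), with y(0) = -3, y'(0) = 2, the left side becomes (s^2 + 2*s - 6)Y - (-3*s - 4).
The right side is L{6} = 6/s.
So (s^2 + 2*s - 6)Y = 6/s + (-3*s - 4).
Solve for Y(s) and write it as one ratio of polynomials.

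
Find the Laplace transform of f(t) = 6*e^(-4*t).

6/(s + 4)

L{6} = 6/s.
By the first shifting theorem, multiplying by e^(-4t) replaces s with s + 4.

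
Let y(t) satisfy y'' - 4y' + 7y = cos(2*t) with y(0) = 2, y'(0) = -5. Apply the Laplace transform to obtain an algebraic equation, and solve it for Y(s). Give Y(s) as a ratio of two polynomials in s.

Y(s) = (2*s^3 - 13*s^2 + 9*s - 52)/(s^4 - 4*s^3 + 11*s^2 - 16*s + 28)

Laplace-transform each side.
With L{y''} = s^2 Y - s·y(0) - y'(0) and L{y'} = sY - y(0), with y(0) = 2, y'(0) = -5: the LHS transforms to (s^2 - 4*s + 7)Y - (2*s - 13).
The right side is L{cos(2*t)} = s/(s^2 + 4).
So (s^2 - 4*s + 7)Y = s/(s^2 + 4) + (2*s - 13).
Solve for Y(s) and write it as one ratio of polynomials.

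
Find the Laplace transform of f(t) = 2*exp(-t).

L{2} = 2/s.
By the first shifting theorem, multiplying by e^(-t) replaces s with s + 1.

2/(s + 1)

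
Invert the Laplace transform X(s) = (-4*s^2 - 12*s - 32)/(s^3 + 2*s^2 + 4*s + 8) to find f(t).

f(t) = -5*sin(2*t) - cos(2*t) - 3*exp(-2*t)

Factor the denominator: s^3 + 2*s^2 + 4*s + 8 = (s + 2)*(s^2 + 4).
Partial fraction decomposition gives [-3/(s + 2)] + [-s/(s^2 + 4)] + [-10/(s^2 + 4)].
Invert each term: -3/(s + 2) ↔ -3e^(-2t); -1·s/(s^2 + 4) ↔ -cos(2t); -5·2/(s^2 + 4) ↔ -5sin(2t).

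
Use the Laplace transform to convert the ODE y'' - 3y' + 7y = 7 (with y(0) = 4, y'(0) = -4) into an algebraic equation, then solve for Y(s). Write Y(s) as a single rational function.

Y(s) = (4*s^2 - 16*s + 7)/(s^3 - 3*s^2 + 7*s)

Take the Laplace transform of both sides.
Using L{y''} = s^2 Y - s·y(0) - y'(0) and L{y'} = sY - y(0), with y(0) = 4, y'(0) = -4, the left side becomes (s^2 - 3*s + 7)Y - (4*s - 16).
The right side is L{7} = 7/s.
So (s^2 - 3*s + 7)Y = 7/s + (4*s - 16).
Isolate Y and clear denominators.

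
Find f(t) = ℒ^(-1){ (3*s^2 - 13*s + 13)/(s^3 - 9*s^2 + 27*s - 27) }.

Factor the denominator: s^3 - 9*s^2 + 27*s - 27 = (s - 3)^3.
Partial fraction decomposition gives [3/(s - 3)] + [5/(s - 3)^2] + [(s - 3)^(-3)].
Invert each term: 3/(s - 3) ↔ 3e^(3t); 5/(s - 3)^2 ↔ 5t·e^(3t); 1/(s - 3)^3 ↔ (1/2)t^2·e^(3t).

f(t) = t^2*exp(3*t)/2 + 5*t*exp(3*t) + 3*exp(3*t)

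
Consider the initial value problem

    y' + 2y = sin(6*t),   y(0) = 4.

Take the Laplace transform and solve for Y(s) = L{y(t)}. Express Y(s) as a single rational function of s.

Y(s) = (4*s^2 + 150)/(s^3 + 2*s^2 + 36*s + 72)

Transform both sides with L{·}.
With L{y'} = sY - y(0) = sY - 4: the LHS transforms to (s + 2)Y - (4).
The right side is L{sin(6*t)} = 6/(s^2 + 36).
So (s + 2)Y = 6/(s^2 + 36) + (4).
Divide through and combine into a single rational function.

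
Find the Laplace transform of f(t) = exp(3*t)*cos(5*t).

(s - 3)/((s - 3)^2 + 25)

L{cos(5t)} = s/(s^2 + 25).
By the first shifting theorem, multiplying by e^(3t) replaces s with s - 3.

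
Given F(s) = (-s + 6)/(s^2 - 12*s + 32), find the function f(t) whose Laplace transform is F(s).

f(t) = -exp(6*t)*cosh(2*t)

Rewrite the denominator: s^2 - 12*s + 32 = (s - 6)^2 - 4.
The form in (s - 6) signals a first-shifting-theorem factor e^(6t).
Since L{cosh(2t)} = s/(s^2 - 4), the inverse is e^(6*t)*cosh(2*t), scaled by -1.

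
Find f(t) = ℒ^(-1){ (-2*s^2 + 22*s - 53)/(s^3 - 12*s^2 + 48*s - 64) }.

f(t) = 3*t^2*exp(4*t)/2 + 6*t*exp(4*t) - 2*exp(4*t)

Factor the denominator: s^3 - 12*s^2 + 48*s - 64 = (s - 4)^3.
Partial fraction decomposition gives [-2/(s - 4)] + [6/(s - 4)^2] + [3/(s - 4)^3].
Invert each term: -2/(s - 4) ↔ -2e^(4t); 6/(s - 4)^2 ↔ 6t·e^(4t); 3/(s - 4)^3 ↔ (3/2)t^2·e^(4t).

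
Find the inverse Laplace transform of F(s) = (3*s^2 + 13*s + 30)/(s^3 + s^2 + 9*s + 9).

Factor the denominator: s^3 + s^2 + 9*s + 9 = (s + 1)*(s^2 + 9).
Partial fraction decomposition gives [2/(s + 1)] + [s/(s^2 + 9)] + [12/(s^2 + 9)].
Invert each term: 2/(s + 1) ↔ 2e^(-t); 1·s/(s^2 + 9) ↔ cos(3t); 4·3/(s^2 + 9) ↔ 4sin(3t).

4*sin(3*t) + cos(3*t) + 2*exp(-t)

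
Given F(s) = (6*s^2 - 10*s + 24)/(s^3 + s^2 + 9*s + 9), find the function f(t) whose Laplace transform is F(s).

Factor the denominator: s^3 + s^2 + 9*s + 9 = (s + 1)*(s^2 + 9).
Partial fraction decomposition gives [4/(s + 1)] + [2*s/(s^2 + 9)] + [-12/(s^2 + 9)].
Invert each term: 4/(s + 1) ↔ 4e^(-t); 2·s/(s^2 + 9) ↔ 2cos(3t); -4·3/(s^2 + 9) ↔ -4sin(3t).

f(t) = -4*sin(3*t) + 2*cos(3*t) + 4*exp(-t)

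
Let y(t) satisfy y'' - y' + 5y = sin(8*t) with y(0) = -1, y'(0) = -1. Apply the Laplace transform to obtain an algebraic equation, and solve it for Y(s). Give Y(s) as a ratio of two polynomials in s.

Y(s) = (-s^3 - 64*s + 8)/(s^4 - s^3 + 69*s^2 - 64*s + 320)

Transform both sides with L{·}.
Using L{y''} = s^2 Y - s·y(0) - y'(0) and L{y'} = sY - y(0), with y(0) = -1, y'(0) = -1, the left side becomes (s^2 - s + 5)Y - (-s).
The right side is L{sin(8*t)} = 8/(s^2 + 64).
So (s^2 - s + 5)Y = 8/(s^2 + 64) + (-s).
Isolate Y and clear denominators.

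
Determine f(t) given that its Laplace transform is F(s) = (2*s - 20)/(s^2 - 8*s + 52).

f(t) = -2*exp(4*t)*sin(6*t) + 2*exp(4*t)*cos(6*t)

Complete the square in the denominator: s^2 - 8*s + 52 = (s - 4)^2 + 6^2.
Split the numerator to match: 2*s - 20 = 2·(s - 4) - 2·6.
Invert each term: 2·(s - 4)/((s - 4)^2 + 36) ↔ 2e^(4t)cos(6t); -2·6/((s - 4)^2 + 36) ↔ -2e^(4t)sin(6t).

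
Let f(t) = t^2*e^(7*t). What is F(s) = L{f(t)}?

L{e^(7t)} = 1/(s - 7).
Then apply L{t^2·g(t)} = (-1)^2 d^2/ds^2[G(s)] with G(s) = 1/(s - 7):
differentiating 2 times and applying the sign gives 2/(s - 7)^3.

F(s) = 2/(s - 7)^3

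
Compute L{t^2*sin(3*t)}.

L{sin(3t)} = 3/(s^2 + 9).
Then apply L{t^2·g(t)} = (-1)^2 d^2/ds^2[G(s)] with G(s) = 3/(s^2 + 9):
differentiating 2 times and applying the sign gives 18*(s^2 - 3)/(s^2 + 9)^3.

18*(s^2 - 3)/(s^2 + 9)^3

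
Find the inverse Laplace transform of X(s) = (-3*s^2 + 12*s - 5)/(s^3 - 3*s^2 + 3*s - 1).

Factor the denominator: s^3 - 3*s^2 + 3*s - 1 = (s - 1)^3.
Partial fraction decomposition gives [-3/(s - 1)] + [6/(s - 1)^2] + [4/(s - 1)^3].
Invert each term: -3/(s - 1) ↔ -3e^(t); 6/(s - 1)^2 ↔ 6t·e^(t); 4/(s - 1)^3 ↔ (2)t^2·e^(t).

2*t^2*exp(t) + 6*t*exp(t) - 3*exp(t)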